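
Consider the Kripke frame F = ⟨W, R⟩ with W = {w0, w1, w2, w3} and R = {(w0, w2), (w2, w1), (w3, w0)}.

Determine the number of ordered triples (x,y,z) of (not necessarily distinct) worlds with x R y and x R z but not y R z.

3

Enumerating: (w0,w2,w2), (w2,w1,w1), (w3,w0,w0).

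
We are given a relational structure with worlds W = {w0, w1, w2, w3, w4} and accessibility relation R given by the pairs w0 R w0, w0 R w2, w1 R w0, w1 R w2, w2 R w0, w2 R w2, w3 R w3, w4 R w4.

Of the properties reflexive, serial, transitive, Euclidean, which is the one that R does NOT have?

reflexive

Reflexive: no — w1 is not related to itself.
Serial: yes — every world has a successor (e.g. w0 R w0).
Transitive: yes — every two-step R-path is closed by a direct edge.
Euclidean: yes — any two successors of a common world are R-related.
Only reflexive fails.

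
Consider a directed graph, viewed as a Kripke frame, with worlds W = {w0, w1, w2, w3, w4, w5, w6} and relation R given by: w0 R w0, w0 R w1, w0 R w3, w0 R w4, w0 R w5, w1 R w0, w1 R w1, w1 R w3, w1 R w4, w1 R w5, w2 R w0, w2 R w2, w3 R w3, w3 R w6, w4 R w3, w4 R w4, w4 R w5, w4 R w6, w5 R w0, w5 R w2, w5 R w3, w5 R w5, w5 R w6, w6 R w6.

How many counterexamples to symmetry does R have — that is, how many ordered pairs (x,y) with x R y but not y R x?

Enumerating: (w0,w3), (w0,w4), (w1,w3), (w1,w4), (w1,w5), (w2,w0), (w3,w6), (w4,w3), (w4,w5), (w4,w6), (w5,w2), (w5,w3), (w5,w6).

13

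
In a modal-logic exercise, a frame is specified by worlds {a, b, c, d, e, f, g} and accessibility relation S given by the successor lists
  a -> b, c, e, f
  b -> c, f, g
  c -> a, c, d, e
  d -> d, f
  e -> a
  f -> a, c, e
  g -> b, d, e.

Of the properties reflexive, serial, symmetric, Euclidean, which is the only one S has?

serial

Reflexive: no — a is not related to itself.
Serial: yes — every world has a successor (e.g. a S b).
Symmetric: no — a S b but not b S a.
Euclidean: no — a S b and a S e, but not b S e.
Only serial holds.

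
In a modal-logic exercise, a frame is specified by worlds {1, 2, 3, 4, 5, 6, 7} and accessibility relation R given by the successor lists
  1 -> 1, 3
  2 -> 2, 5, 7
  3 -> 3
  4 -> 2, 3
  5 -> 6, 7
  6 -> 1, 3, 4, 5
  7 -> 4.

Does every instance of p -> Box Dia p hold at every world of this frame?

Axiom B corresponds to the accessibility relation being symmetric.
Symmetric: no — 1 R 3 but not 3 R 1.

No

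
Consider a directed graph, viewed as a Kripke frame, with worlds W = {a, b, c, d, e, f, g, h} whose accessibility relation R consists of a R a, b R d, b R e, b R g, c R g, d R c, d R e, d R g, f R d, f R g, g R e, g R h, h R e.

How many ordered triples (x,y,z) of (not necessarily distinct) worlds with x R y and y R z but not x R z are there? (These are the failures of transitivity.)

9

Enumerating: (b,d,c), (b,g,h), (c,g,e), (c,g,h), (d,g,h), (f,d,c), (f,d,e), (f,g,e), (f,g,h).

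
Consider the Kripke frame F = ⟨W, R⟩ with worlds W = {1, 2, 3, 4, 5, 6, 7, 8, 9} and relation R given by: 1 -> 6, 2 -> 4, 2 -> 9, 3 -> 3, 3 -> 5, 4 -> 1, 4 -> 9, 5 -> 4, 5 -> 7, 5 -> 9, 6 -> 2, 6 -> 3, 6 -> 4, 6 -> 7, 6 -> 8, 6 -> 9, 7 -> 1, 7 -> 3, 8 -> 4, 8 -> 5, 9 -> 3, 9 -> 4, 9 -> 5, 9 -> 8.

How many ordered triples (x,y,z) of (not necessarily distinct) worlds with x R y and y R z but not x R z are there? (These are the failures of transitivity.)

Enumerating: (1,6,2), (1,6,3), (1,6,4), (1,6,7), (1,6,8), (1,6,9), (2,4,1), (2,9,3), (2,9,5), (2,9,8), (3,5,4), (3,5,7), … and 27 more.
Total: 39.

39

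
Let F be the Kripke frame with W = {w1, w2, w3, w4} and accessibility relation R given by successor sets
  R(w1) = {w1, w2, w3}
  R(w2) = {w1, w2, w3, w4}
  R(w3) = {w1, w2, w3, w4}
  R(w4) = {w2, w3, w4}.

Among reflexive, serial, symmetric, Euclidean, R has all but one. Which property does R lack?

Euclidean

Reflexive: yes — every world is R-related to itself.
Serial: yes — every world has a successor (e.g. w1 R w1).
Symmetric: yes — every pair in R has its reverse in R.
Euclidean: no — w2 R w1 and w2 R w4, but not w1 R w4.
Only Euclidean fails.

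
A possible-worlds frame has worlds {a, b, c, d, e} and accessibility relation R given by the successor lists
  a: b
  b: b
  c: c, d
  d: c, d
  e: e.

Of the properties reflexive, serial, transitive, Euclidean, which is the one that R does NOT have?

Reflexive: no — a is not related to itself.
Serial: yes — every world has a successor (e.g. a R b).
Transitive: yes — every two-step R-path is closed by a direct edge.
Euclidean: yes — any two successors of a common world are R-related.
Only reflexive fails.

reflexive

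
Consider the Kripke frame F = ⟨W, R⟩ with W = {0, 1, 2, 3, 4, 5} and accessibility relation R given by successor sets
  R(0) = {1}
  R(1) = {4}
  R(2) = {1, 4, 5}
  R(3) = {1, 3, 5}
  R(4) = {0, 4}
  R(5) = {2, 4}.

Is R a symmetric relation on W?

No

Symmetric: no — 0 R 1 but not 1 R 0.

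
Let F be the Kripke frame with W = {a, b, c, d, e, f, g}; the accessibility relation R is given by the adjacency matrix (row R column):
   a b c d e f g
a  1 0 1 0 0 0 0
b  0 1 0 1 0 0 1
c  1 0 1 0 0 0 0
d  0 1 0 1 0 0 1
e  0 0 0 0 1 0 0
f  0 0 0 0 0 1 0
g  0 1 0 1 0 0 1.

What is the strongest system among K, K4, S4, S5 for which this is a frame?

S5

Transitive (axiom 4): yes — every two-step R-path is closed by a direct edge.
Reflexive (axiom T): yes — every world is R-related to itself.
Euclidean (axiom 5): yes — any two successors of a common world are R-related.
So F validates K, K4, S4, S5. The strongest is S5.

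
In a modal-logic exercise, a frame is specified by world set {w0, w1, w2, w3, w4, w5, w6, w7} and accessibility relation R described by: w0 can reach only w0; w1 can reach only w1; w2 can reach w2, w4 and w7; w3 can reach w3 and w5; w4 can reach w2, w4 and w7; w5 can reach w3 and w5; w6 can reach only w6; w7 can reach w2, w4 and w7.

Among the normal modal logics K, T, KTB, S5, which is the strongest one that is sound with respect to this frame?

S5

Reflexive (axiom T): yes — every world is R-related to itself.
Symmetric (axiom B): yes — every pair in R has its reverse in R.
Euclidean (axiom 5): yes — any two successors of a common world are R-related.
So F validates K, T, KTB, S5. The strongest is S5.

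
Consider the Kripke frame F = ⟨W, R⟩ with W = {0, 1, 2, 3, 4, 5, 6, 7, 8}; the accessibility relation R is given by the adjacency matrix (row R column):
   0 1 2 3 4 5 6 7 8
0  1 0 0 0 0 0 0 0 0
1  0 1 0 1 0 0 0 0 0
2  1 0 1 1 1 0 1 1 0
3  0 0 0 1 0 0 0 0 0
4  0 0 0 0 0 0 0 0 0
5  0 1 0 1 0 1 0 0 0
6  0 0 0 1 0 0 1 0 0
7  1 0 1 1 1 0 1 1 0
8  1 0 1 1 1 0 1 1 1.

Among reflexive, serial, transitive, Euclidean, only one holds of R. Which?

transitive

Reflexive: no — 4 is not related to itself.
Serial: no — 4 has no R-successor.
Transitive: yes — every two-step R-path is closed by a direct edge.
Euclidean: no — 2 R 0 and 2 R 3, but not 0 R 3.
Only transitive holds.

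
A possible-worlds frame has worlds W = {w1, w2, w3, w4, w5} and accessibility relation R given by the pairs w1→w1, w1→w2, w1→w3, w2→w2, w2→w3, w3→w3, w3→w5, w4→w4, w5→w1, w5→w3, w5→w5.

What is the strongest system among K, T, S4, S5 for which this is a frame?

T

Reflexive (axiom T): yes — every world is R-related to itself.
Transitive (axiom 4): no — w1 R w3 and w3 R w5, but not w1 R w5.
Euclidean (axiom 5): no — w1 R w3 and w1 R w2, but not w3 R w2.
So F validates K, T; S4 would additionally require R to be transitive. The strongest is T.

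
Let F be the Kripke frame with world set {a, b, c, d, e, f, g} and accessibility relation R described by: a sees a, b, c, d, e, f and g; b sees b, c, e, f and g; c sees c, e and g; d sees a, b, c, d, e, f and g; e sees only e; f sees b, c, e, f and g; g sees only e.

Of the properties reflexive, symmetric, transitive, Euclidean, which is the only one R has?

Reflexive: no — g is not related to itself.
Symmetric: no — a R b but not b R a.
Transitive: yes — every two-step R-path is closed by a direct edge.
Euclidean: no — a R b and a R d, but not b R d.
Only transitive holds.

transitive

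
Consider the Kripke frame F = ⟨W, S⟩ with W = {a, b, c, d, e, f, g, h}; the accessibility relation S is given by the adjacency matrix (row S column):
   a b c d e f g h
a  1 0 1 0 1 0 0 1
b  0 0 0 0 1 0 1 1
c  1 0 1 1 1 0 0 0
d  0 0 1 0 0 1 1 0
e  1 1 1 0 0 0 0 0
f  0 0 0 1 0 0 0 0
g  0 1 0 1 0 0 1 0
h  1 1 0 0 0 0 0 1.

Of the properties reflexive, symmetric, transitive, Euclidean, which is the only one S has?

symmetric

Reflexive: no — b is not related to itself.
Symmetric: yes — every pair in S has its reverse in S.
Transitive: no — a S c and c S d, but not a S d.
Euclidean: no — a S c and a S h, but not c S h.
Only symmetric holds.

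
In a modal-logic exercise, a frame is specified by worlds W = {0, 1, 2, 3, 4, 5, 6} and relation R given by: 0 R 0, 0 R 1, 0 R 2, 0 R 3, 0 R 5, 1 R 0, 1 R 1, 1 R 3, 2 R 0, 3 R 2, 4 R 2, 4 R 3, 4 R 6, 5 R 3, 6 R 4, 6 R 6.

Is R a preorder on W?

No

Reflexive: no — 2 is not related to itself.
Transitive: no — 1 R 0 and 0 R 2, but not 1 R 2.
So R is not a preorder.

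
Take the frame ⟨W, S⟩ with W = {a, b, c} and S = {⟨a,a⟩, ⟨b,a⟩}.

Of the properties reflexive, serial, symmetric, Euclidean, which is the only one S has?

Euclidean

Reflexive: no — b is not related to itself.
Serial: no — c has no S-successor.
Symmetric: no — b S a but not a S b.
Euclidean: yes — any two successors of a common world are S-related.
Only Euclidean holds.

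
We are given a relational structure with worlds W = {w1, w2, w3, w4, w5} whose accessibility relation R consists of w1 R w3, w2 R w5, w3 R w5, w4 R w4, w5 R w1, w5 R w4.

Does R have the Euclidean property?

Euclidean: no — w5 R w1 and w5 R w4, but not w1 R w4.

No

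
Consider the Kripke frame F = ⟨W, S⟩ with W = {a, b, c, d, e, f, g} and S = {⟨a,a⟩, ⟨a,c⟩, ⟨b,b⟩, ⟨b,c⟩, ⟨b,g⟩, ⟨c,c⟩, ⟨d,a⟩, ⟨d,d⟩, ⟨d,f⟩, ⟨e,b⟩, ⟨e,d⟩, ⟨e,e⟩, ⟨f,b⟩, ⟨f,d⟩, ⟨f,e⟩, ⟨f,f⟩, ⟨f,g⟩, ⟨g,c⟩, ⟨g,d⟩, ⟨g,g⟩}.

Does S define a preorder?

Reflexive: yes — every world is S-related to itself.
Transitive: no — b S g and g S d, but not b S d.
So S is not a preorder.

No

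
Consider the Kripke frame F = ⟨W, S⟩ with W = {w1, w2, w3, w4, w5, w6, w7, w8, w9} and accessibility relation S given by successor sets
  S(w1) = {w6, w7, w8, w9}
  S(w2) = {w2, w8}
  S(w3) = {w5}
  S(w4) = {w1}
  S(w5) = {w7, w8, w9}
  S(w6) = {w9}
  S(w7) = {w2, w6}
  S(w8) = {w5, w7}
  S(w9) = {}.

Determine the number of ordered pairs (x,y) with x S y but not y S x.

13

Enumerating: (w1,w6), (w1,w7), (w1,w8), (w1,w9), (w2,w8), (w3,w5), (w4,w1), (w5,w7), (w5,w9), (w6,w9), (w7,w2), (w7,w6), (w8,w7).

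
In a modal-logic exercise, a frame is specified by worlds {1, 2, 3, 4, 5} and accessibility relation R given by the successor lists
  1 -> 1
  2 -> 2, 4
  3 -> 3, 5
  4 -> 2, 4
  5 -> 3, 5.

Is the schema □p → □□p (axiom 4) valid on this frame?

By correspondence theory, 4 is valid on a frame iff R is transitive.
Transitive: yes — every two-step R-path is closed by a direct edge.

Yes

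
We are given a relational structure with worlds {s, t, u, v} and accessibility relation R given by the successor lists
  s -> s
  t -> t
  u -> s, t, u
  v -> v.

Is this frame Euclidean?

Euclidean: no — u R s and u R t, but not s R t.

No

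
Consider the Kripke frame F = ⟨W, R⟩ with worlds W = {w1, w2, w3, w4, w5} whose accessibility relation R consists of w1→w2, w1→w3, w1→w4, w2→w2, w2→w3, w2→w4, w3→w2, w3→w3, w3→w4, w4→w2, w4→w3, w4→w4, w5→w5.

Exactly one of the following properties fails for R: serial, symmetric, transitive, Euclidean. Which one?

Serial: yes — every world has a successor (e.g. w1 R w2).
Symmetric: no — w1 R w2 but not w2 R w1.
Transitive: yes — every two-step R-path is closed by a direct edge.
Euclidean: yes — any two successors of a common world are R-related.
Only symmetric fails.

symmetric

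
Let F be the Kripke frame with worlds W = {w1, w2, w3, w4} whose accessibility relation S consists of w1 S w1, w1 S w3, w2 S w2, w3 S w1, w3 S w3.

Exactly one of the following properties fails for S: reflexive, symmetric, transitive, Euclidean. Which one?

reflexive

Reflexive: no — w4 is not related to itself.
Symmetric: yes — every pair in S has its reverse in S.
Transitive: yes — every two-step S-path is closed by a direct edge.
Euclidean: yes — any two successors of a common world are S-related.
Only reflexive fails.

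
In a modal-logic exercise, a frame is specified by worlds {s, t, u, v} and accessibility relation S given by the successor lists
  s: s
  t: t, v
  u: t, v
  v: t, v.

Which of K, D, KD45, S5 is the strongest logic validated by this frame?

Serial (axiom D): yes — every world has a successor (e.g. s S s).
Transitive (axiom 4): yes — every two-step S-path is closed by a direct edge.
Euclidean (axiom 5): yes — any two successors of a common world are S-related.
Reflexive (axiom T): no — u is not related to itself.
So F validates K, D, KD45; S5 would additionally require S to be reflexive. The strongest is KD45.

KD45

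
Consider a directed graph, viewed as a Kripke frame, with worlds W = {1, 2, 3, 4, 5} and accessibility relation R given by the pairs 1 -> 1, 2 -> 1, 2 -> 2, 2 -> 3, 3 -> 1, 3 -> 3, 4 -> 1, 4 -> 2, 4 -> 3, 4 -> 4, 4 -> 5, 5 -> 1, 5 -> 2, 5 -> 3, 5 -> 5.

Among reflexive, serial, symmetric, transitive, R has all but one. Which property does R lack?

symmetric

Reflexive: yes — every world is R-related to itself.
Serial: yes — every world has a successor (e.g. 1 R 1).
Symmetric: no — 2 R 1 but not 1 R 2.
Transitive: yes — every two-step R-path is closed by a direct edge.
Only symmetric fails.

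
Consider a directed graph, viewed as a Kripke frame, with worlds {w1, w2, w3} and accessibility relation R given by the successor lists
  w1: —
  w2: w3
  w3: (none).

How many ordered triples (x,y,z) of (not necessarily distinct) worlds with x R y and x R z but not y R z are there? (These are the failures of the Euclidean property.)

Enumerating: (w2,w3,w3).

1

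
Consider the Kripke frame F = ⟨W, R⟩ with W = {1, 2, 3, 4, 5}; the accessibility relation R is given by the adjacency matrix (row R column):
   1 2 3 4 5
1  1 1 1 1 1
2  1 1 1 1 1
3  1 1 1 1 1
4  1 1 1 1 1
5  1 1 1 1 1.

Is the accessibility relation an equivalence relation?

Reflexive: yes — every world is R-related to itself.
Symmetric: yes — every pair in R has its reverse in R.
Transitive: yes — every two-step R-path is closed by a direct edge.
So R is an equivalence relation.

Yes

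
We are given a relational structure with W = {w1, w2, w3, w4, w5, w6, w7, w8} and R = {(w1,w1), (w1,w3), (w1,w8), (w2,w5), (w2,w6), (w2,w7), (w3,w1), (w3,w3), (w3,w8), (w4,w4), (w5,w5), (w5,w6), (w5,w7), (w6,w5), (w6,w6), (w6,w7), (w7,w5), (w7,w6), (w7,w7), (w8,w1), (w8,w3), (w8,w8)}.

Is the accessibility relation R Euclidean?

Euclidean: yes — any two successors of a common world are R-related.

Yes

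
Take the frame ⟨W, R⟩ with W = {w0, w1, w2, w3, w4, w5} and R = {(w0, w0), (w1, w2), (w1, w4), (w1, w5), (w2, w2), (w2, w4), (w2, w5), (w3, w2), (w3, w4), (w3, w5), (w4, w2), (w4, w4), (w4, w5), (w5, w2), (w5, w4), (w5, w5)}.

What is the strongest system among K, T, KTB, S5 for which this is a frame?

Reflexive (axiom T): no — w1 is not related to itself.
Symmetric (axiom B): no — w1 R w2 but not w2 R w1.
Euclidean (axiom 5): yes — any two successors of a common world are R-related.
So F validates K; T would additionally require R to be reflexive. The strongest is K.

K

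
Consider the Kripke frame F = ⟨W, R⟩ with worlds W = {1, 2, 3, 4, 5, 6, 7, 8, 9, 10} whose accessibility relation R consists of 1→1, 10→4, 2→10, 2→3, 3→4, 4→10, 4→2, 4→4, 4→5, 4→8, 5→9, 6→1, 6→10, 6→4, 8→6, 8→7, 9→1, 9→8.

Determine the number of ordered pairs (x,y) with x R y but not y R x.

Enumerating: (2,10), (2,3), (3,4), (4,2), (4,5), (4,8), (5,9), (6,1), (6,10), (6,4), (8,6), (8,7), (9,1), (9,8).

14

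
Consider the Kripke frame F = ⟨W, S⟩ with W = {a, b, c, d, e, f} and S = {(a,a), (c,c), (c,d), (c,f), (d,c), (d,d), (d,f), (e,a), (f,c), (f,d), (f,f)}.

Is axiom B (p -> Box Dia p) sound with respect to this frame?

The schema B characterises exactly the symmetric frames.
Symmetric: no — e S a but not a S e.

No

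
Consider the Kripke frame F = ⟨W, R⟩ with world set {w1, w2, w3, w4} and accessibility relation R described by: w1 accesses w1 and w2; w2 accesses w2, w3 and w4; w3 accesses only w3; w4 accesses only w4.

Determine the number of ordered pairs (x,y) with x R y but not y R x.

3

Enumerating: (w1,w2), (w2,w3), (w2,w4).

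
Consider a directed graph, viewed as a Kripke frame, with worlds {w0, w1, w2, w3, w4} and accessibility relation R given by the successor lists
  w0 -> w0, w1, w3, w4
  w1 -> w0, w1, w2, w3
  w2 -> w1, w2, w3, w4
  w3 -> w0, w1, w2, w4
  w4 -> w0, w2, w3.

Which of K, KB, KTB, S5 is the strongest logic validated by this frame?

KB

Symmetric (axiom B): yes — every pair in R has its reverse in R.
Reflexive (axiom T): no — w3 is not related to itself.
Euclidean (axiom 5): no — w0 R w1 and w0 R w4, but not w1 R w4.
So F validates K, KB; KTB would additionally require R to be reflexive. The strongest is KB.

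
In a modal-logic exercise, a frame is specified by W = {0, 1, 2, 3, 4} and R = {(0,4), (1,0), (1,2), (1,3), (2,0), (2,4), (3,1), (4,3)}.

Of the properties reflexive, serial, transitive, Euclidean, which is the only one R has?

Reflexive: no — 0 is not related to itself.
Serial: yes — every world has a successor (e.g. 0 R 4).
Transitive: no — 0 R 4 and 4 R 3, but not 0 R 3.
Euclidean: no — 1 R 0 and 1 R 2, but not 0 R 2.
Only serial holds.

serial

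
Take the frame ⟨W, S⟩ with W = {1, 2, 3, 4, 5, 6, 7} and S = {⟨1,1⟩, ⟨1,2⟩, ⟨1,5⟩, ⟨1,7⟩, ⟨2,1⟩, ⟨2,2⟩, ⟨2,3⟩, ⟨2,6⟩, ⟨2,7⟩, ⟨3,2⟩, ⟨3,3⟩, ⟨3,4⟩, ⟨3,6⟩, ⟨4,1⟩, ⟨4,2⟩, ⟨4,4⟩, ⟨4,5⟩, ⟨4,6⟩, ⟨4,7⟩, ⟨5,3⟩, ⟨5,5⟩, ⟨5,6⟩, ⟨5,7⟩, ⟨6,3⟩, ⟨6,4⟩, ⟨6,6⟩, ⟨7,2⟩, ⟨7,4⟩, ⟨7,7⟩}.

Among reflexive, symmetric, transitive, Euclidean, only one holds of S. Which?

reflexive

Reflexive: yes — every world is S-related to itself.
Symmetric: no — 1 S 5 but not 5 S 1.
Transitive: no — 1 S 2 and 2 S 3, but not 1 S 3.
Euclidean: no — 1 S 2 and 1 S 5, but not 2 S 5.
Only reflexive holds.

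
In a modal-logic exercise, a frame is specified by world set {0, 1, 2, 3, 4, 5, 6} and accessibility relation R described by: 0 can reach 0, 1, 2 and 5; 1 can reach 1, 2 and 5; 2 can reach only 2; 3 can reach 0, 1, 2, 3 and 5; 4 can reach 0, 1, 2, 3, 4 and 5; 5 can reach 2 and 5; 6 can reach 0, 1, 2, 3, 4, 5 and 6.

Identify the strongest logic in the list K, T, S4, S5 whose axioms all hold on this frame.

Reflexive (axiom T): yes — every world is R-related to itself.
Transitive (axiom 4): yes — every two-step R-path is closed by a direct edge.
Euclidean (axiom 5): no — 0 R 2 and 0 R 1, but not 2 R 1.
So F validates K, T, S4; S5 would additionally require R to be Euclidean. The strongest is S4.

S4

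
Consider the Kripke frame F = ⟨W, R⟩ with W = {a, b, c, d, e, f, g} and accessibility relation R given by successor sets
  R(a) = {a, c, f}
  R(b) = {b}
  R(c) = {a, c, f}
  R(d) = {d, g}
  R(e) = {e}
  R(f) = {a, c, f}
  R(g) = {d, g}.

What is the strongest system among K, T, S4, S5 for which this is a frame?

Reflexive (axiom T): yes — every world is R-related to itself.
Transitive (axiom 4): yes — every two-step R-path is closed by a direct edge.
Euclidean (axiom 5): yes — any two successors of a common world are R-related.
So F validates K, T, S4, S5. The strongest is S5.

S5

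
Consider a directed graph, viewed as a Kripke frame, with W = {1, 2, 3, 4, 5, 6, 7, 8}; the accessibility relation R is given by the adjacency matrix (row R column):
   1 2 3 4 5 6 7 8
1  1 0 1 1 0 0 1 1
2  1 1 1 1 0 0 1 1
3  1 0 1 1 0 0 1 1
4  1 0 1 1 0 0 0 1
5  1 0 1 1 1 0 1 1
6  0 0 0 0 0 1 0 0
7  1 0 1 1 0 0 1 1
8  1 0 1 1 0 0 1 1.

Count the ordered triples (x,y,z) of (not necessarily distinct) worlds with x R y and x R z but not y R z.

Enumerating: (1,4,7), (2,1,2), (2,3,2), (2,4,2), (2,4,7), (2,7,2), (2,8,2), (3,4,7), (5,1,5), (5,3,5), (5,4,5), (5,4,7), (5,7,5), (5,8,5), (7,4,7), (8,4,7).

16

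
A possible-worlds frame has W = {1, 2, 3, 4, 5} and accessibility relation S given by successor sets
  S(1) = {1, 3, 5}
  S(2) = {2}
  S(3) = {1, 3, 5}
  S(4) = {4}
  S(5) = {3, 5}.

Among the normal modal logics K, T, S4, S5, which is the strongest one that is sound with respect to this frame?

Reflexive (axiom T): yes — every world is S-related to itself.
Transitive (axiom 4): no — 5 S 3 and 3 S 1, but not 5 S 1.
Euclidean (axiom 5): no — 3 S 5 and 3 S 1, but not 5 S 1.
So F validates K, T; S4 would additionally require S to be transitive. The strongest is T.

T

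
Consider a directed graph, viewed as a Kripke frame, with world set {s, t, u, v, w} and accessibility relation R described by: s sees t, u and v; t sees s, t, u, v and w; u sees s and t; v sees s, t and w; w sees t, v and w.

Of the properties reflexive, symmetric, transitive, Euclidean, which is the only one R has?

symmetric

Reflexive: no — s is not related to itself.
Symmetric: yes — every pair in R has its reverse in R.
Transitive: no — s R t and t R w, but not s R w.
Euclidean: no — s R u and s R v, but not u R v.
Only symmetric holds.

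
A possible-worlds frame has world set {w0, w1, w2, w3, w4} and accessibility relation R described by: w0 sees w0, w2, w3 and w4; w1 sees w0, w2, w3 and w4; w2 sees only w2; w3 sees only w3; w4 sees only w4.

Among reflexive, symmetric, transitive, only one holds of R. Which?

transitive

Reflexive: no — w1 is not related to itself.
Symmetric: no — w0 R w2 but not w2 R w0.
Transitive: yes — every two-step R-path is closed by a direct edge.
Only transitive holds.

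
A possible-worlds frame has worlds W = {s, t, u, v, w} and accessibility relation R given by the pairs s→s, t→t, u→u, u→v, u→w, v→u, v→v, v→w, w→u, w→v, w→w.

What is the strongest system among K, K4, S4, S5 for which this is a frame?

Transitive (axiom 4): yes — every two-step R-path is closed by a direct edge.
Reflexive (axiom T): yes — every world is R-related to itself.
Euclidean (axiom 5): yes — any two successors of a common world are R-related.
So F validates K, K4, S4, S5. The strongest is S5.

S5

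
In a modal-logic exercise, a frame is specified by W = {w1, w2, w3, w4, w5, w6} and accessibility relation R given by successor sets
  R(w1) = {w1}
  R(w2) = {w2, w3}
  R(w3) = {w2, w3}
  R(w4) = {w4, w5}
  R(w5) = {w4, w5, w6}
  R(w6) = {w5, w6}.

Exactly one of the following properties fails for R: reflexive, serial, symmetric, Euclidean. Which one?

Reflexive: yes — every world is R-related to itself.
Serial: yes — every world has a successor (e.g. w1 R w1).
Symmetric: yes — every pair in R has its reverse in R.
Euclidean: no — w5 R w4 and w5 R w6, but not w4 R w6.
Only Euclidean fails.

Euclidean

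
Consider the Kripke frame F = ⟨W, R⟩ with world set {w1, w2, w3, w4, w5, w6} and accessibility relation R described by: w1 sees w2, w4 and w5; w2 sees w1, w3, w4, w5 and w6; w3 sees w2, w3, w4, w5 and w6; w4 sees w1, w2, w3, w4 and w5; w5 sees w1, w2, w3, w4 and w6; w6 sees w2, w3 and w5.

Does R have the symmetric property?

Yes

Symmetric: yes — every pair in R has its reverse in R.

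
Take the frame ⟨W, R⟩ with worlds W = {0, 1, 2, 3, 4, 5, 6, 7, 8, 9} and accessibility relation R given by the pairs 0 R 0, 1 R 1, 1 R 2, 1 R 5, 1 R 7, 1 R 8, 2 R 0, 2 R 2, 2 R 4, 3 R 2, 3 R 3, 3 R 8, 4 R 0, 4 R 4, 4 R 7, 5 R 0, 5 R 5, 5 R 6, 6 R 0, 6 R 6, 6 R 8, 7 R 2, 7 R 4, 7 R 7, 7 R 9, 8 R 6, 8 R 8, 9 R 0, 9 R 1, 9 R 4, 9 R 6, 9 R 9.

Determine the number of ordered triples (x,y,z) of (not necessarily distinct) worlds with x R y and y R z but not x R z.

26

Enumerating: (1,2,0), (1,2,4), (1,5,0), (1,5,6), (1,7,4), (1,7,9), (1,8,6), (2,4,7), (3,2,0), (3,2,4), (3,8,6), (4,7,2), … and 14 more.
Total: 26.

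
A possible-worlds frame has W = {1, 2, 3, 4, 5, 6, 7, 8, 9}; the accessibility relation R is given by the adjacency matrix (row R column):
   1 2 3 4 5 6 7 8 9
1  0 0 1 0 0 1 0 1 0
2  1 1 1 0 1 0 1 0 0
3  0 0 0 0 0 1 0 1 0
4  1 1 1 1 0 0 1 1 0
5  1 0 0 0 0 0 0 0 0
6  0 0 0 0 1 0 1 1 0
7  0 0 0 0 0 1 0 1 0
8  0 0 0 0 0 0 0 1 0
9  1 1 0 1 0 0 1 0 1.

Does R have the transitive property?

Transitive: no — 1 R 6 and 6 R 5, but not 1 R 5.

No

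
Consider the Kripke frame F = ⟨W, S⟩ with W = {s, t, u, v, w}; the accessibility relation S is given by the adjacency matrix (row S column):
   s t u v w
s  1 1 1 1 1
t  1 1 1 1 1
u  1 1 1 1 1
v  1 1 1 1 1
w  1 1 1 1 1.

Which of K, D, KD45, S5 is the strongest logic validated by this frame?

S5

Serial (axiom D): yes — every world has a successor (e.g. s S s).
Transitive (axiom 4): yes — every two-step S-path is closed by a direct edge.
Euclidean (axiom 5): yes — any two successors of a common world are S-related.
Reflexive (axiom T): yes — every world is S-related to itself.
So F validates K, D, KD45, S5. The strongest is S5.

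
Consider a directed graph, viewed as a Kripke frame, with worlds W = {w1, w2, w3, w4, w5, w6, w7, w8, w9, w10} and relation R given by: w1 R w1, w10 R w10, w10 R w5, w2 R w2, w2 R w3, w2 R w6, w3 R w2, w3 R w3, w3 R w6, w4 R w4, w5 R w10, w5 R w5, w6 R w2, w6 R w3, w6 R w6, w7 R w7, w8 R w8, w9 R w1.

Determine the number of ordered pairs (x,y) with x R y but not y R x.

Enumerating: (w9,w1).

1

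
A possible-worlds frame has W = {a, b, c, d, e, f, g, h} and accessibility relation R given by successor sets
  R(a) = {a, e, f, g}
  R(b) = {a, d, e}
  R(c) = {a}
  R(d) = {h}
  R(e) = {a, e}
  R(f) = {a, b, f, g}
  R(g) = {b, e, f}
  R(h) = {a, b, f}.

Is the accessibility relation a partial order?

Reflexive: no — b is not related to itself.
Transitive: no — a R f and f R b, but not a R b.
Antisymmetric: no — a R e and e R a with a ≠ e.
So R is not a partial order.

No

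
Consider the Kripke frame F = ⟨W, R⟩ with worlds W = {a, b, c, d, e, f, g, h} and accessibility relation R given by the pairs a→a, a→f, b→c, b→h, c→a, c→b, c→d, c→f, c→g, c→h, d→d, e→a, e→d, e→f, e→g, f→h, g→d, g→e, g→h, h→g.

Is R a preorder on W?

No

Reflexive: no — b is not related to itself.
Transitive: no — a R f and f R h, but not a R h.
So R is not a preorder.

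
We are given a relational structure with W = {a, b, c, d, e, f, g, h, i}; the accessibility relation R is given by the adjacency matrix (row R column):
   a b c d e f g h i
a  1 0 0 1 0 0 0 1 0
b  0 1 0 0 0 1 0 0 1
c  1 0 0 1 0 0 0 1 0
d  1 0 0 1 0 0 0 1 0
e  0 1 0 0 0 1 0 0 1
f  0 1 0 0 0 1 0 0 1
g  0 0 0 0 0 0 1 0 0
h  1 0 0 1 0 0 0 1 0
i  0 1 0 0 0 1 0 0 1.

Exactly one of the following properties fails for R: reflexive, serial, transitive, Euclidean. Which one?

reflexive

Reflexive: no — c is not related to itself.
Serial: yes — every world has a successor (e.g. a R a).
Transitive: yes — every two-step R-path is closed by a direct edge.
Euclidean: yes — any two successors of a common world are R-related.
Only reflexive fails.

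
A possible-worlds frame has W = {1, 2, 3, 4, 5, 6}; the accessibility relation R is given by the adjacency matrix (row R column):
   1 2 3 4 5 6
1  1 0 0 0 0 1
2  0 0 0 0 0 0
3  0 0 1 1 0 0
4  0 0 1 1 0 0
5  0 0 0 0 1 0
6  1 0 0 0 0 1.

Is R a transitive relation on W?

Yes

Transitive: yes — every two-step R-path is closed by a direct edge.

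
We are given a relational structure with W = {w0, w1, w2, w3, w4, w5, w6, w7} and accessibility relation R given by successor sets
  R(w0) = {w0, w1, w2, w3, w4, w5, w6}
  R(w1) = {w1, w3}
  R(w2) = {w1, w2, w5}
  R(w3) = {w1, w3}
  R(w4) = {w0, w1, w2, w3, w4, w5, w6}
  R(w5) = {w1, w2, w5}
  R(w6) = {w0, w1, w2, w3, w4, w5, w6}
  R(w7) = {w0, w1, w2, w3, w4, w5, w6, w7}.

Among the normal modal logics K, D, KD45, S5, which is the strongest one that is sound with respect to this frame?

D

Serial (axiom D): yes — every world has a successor (e.g. w0 R w0).
Transitive (axiom 4): no — w2 R w1 and w1 R w3, but not w2 R w3.
Euclidean (axiom 5): no — w0 R w1 and w0 R w2, but not w1 R w2.
Reflexive (axiom T): yes — every world is R-related to itself.
So F validates K, D; KD45 would additionally require R to be Euclidean and transitive. The strongest is D.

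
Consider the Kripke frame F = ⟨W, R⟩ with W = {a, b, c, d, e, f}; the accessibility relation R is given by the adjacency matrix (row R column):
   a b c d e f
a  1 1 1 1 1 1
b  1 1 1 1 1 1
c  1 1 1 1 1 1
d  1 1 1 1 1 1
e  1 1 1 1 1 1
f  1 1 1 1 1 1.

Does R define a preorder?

Yes

Reflexive: yes — every world is R-related to itself.
Transitive: yes — every two-step R-path is closed by a direct edge.
So R is a preorder.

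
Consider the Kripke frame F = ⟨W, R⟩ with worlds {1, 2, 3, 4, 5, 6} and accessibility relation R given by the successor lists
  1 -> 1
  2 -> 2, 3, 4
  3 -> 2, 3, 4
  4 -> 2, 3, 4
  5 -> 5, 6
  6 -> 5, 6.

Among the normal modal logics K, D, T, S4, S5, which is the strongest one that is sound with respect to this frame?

Serial (axiom D): yes — every world has a successor (e.g. 1 R 1).
Reflexive (axiom T): yes — every world is R-related to itself.
Transitive (axiom 4): yes — every two-step R-path is closed by a direct edge.
Euclidean (axiom 5): yes — any two successors of a common world are R-related.
So F validates K, D, T, S4, S5. The strongest is S5.

S5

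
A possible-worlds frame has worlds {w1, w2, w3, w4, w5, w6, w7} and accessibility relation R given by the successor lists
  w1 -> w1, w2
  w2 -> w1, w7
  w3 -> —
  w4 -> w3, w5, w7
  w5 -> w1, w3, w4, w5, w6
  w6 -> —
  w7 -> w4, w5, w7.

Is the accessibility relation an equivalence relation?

Reflexive: no — w2 is not related to itself.
Symmetric: no — w2 R w7 but not w7 R w2.
Transitive: no — w1 R w2 and w2 R w7, but not w1 R w7.
So R is not an equivalence relation.

No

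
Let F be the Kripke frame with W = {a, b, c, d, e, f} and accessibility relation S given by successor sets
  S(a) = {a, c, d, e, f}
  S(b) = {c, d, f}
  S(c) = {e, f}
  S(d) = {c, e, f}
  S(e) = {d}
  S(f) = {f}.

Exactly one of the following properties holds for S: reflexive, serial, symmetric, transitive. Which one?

Reflexive: no — b is not related to itself.
Serial: yes — every world has a successor (e.g. a S a).
Symmetric: no — a S c but not c S a.
Transitive: no — b S c and c S e, but not b S e.
Only serial holds.

serial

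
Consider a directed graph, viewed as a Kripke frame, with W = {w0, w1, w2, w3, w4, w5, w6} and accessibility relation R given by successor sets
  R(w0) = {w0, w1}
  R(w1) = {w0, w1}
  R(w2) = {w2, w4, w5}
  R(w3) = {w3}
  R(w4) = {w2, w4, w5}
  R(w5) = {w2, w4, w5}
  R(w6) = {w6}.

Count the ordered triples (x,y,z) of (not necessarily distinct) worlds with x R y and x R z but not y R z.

R is Euclidean; there are no such tuples.

0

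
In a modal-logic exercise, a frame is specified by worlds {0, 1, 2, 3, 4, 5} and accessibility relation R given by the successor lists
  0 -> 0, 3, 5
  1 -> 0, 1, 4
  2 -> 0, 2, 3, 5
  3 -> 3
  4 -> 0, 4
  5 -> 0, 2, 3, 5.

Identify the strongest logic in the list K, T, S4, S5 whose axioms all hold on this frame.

Reflexive (axiom T): yes — every world is R-related to itself.
Transitive (axiom 4): no — 0 R 5 and 5 R 2, but not 0 R 2.
Euclidean (axiom 5): no — 0 R 3 and 0 R 5, but not 3 R 5.
So F validates K, T; S4 would additionally require R to be transitive. The strongest is T.

T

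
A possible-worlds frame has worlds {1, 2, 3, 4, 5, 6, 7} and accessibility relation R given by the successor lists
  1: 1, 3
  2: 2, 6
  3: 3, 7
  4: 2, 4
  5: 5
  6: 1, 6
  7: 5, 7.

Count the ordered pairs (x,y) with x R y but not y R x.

6

Enumerating: (1,3), (2,6), (3,7), (4,2), (6,1), (7,5).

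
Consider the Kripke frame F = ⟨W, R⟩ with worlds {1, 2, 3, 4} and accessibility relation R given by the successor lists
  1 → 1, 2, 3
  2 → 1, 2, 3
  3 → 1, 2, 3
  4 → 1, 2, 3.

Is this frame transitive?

Yes

Transitive: yes — every two-step R-path is closed by a direct edge.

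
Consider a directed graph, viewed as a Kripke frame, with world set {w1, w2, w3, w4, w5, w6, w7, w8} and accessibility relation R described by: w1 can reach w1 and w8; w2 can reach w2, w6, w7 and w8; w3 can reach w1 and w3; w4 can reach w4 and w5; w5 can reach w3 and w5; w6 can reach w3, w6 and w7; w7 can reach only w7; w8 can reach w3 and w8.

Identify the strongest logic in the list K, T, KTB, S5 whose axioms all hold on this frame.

Reflexive (axiom T): yes — every world is R-related to itself.
Symmetric (axiom B): no — w1 R w8 but not w8 R w1.
Euclidean (axiom 5): no — w2 R w6 and w2 R w8, but not w6 R w8.
So F validates K, T; KTB would additionally require R to be symmetric. The strongest is T.

T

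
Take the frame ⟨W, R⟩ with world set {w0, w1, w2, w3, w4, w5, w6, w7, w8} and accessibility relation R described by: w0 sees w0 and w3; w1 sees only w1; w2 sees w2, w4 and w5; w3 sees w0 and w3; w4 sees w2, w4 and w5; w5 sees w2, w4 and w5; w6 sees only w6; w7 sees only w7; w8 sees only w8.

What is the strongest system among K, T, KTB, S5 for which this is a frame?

S5

Reflexive (axiom T): yes — every world is R-related to itself.
Symmetric (axiom B): yes — every pair in R has its reverse in R.
Euclidean (axiom 5): yes — any two successors of a common world are R-related.
So F validates K, T, KTB, S5. The strongest is S5.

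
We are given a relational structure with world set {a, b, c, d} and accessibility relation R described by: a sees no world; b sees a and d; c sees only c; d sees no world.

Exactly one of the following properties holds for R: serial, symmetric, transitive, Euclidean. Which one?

Serial: no — a has no R-successor.
Symmetric: no — b R a but not a R b.
Transitive: yes — every two-step R-path is closed by a direct edge.
Euclidean: no — b R a and b R d, but not a R d.
Only transitive holds.

transitive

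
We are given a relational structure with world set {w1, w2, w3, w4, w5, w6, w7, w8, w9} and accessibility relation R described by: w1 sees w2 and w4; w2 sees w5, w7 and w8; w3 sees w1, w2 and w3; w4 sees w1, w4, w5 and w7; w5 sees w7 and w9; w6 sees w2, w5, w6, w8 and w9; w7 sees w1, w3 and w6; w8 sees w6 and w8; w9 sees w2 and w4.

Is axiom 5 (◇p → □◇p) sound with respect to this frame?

By correspondence theory, 5 is valid on a frame iff R is Euclidean.
Euclidean: no — w1 R w2 and w1 R w4, but not w2 R w4.

No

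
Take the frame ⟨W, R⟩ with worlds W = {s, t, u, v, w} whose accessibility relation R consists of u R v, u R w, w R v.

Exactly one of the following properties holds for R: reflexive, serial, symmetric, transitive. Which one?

transitive

Reflexive: no — s is not related to itself.
Serial: no — s has no R-successor.
Symmetric: no — u R v but not v R u.
Transitive: yes — every two-step R-path is closed by a direct edge.
Only transitive holds.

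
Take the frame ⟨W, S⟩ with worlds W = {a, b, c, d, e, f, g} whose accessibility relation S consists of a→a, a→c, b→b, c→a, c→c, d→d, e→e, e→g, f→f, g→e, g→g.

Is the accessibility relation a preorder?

Reflexive: yes — every world is S-related to itself.
Transitive: yes — every two-step S-path is closed by a direct edge.
So S is a preorder.

Yes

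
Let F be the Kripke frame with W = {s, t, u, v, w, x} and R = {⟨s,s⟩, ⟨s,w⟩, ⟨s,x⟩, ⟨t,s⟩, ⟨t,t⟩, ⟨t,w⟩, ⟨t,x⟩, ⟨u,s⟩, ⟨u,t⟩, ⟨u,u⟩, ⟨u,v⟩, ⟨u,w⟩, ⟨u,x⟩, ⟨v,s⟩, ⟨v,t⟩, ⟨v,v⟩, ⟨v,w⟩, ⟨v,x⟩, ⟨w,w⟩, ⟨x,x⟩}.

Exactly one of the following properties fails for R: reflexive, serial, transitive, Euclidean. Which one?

Euclidean

Reflexive: yes — every world is R-related to itself.
Serial: yes — every world has a successor (e.g. s R s).
Transitive: yes — every two-step R-path is closed by a direct edge.
Euclidean: no — s R w and s R x, but not w R x.
Only Euclidean fails.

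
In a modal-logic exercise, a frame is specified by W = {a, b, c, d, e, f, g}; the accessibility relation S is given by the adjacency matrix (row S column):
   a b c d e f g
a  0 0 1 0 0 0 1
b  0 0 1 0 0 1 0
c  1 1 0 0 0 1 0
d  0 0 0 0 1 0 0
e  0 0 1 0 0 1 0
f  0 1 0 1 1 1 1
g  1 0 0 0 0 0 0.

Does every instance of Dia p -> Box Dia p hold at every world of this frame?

The schema 5 characterises exactly the Euclidean frames.
Euclidean: no — a S c and a S g, but not c S g.

No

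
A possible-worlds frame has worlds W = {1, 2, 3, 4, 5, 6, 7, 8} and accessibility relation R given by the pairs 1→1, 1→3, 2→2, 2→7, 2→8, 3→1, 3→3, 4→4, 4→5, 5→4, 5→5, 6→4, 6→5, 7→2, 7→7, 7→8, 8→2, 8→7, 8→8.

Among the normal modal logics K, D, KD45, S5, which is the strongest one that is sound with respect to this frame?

Serial (axiom D): yes — every world has a successor (e.g. 1 R 1).
Transitive (axiom 4): yes — every two-step R-path is closed by a direct edge.
Euclidean (axiom 5): yes — any two successors of a common world are R-related.
Reflexive (axiom T): no — 6 is not related to itself.
So F validates K, D, KD45; S5 would additionally require R to be reflexive. The strongest is KD45.

KD45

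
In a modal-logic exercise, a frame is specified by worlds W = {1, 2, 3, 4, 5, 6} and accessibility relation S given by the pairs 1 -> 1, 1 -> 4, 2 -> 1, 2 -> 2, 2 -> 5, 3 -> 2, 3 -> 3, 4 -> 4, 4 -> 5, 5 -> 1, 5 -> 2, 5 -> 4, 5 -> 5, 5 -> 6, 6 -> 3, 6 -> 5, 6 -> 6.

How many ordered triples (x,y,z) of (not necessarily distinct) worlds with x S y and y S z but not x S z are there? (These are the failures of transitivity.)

14

Enumerating: (1,4,5), (2,1,4), (2,5,4), (2,5,6), (3,2,1), (3,2,5), (4,5,1), (4,5,2), (4,5,6), (5,6,3), (6,3,2), (6,5,1), (6,5,2), (6,5,4).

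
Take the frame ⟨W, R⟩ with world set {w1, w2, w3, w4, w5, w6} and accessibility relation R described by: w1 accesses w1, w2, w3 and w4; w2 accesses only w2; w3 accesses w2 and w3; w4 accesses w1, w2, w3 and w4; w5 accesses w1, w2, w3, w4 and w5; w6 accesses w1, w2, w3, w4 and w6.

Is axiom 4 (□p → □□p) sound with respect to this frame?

Yes

Axiom 4 corresponds to the accessibility relation being transitive.
Transitive: yes — every two-step R-path is closed by a direct edge.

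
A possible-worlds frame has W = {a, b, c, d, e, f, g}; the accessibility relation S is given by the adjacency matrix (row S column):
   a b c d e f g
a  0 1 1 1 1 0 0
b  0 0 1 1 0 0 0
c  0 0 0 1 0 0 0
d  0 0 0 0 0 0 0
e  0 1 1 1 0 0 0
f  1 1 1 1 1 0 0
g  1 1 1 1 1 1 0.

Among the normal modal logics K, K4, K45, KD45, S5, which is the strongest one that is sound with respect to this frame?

K4

Transitive (axiom 4): yes — every two-step S-path is closed by a direct edge.
Euclidean (axiom 5): no — a S b and a S e, but not b S e.
Serial (axiom D): no — d has no S-successor.
Reflexive (axiom T): no — a is not related to itself.
So F validates K, K4; K45 would additionally require S to be Euclidean. The strongest is K4.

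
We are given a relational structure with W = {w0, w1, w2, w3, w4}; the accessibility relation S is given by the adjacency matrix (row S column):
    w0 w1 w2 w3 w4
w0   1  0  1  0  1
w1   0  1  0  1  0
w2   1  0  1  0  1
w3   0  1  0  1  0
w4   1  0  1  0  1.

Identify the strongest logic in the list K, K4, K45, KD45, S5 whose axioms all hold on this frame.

Transitive (axiom 4): yes — every two-step S-path is closed by a direct edge.
Euclidean (axiom 5): yes — any two successors of a common world are S-related.
Serial (axiom D): yes — every world has a successor (e.g. w0 S w0).
Reflexive (axiom T): yes — every world is S-related to itself.
So F validates K, K4, K45, KD45, S5. The strongest is S5.

S5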